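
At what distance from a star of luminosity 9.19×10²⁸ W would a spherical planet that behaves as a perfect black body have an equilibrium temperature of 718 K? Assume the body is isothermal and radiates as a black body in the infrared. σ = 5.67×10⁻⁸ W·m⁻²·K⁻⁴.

For an isothermal black-emitting sphere, (1−a)S·πr² = σ·4πr²·T⁴ ⇒ S = 4σT⁴/(1−a).
S = 4·5.67×10⁻⁸·(718)⁴/1.00 = 60280 W/m².
Flux falls as S = L/(4πd²), so d = √(L/(4πS)) = √(9.19×10²⁸/(4π·60280)).

d ≈ 3.48×10¹¹ m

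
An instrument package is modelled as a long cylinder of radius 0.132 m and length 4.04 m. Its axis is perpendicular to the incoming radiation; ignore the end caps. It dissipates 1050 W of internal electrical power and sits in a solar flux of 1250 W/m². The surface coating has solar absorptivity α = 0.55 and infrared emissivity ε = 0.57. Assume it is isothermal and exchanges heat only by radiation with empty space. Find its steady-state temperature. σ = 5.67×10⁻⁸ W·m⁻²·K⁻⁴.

T ≈ 358 K

At steady state, absorbed solar power + internal power = radiated power.
Absorbed: α·S·A_cross = 0.55·1250·1.067 = 733.3 W (cross-section 2rL).
Total input = 733.3 + 1050 = 1783 W.
Radiated: εσ·A_surf·T⁴ with A_surf = 2πrL = 3.351 m².
T⁴ = 1783/(0.57·5.67×10⁻⁸·3.351) = 1.647×10¹⁰ K⁴.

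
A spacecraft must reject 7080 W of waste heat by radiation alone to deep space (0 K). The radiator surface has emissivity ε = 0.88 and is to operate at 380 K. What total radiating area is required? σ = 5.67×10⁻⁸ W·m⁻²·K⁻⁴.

A ≈ 6.81 m²

P = εσA T⁴ ⇒ A = P/(εσT⁴).
T⁴ = 2.085×10¹⁰ K⁴.
A = 7080/(0.88 × 5.67×10⁻⁸ × 2.085×10¹⁰).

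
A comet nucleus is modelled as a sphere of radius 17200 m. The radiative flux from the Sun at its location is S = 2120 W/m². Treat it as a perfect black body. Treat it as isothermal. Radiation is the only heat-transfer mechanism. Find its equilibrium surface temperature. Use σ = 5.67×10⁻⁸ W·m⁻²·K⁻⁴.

T ≈ 311 K

At equilibrium, absorbed power = emitted power.
Absorbing cross-section = πr² = 9.294×10⁸ m²; emitting surface = 4πr² = 3.718×10⁹ m² (ratio 4).
S·A_cross = εσ·A_surf·T⁴  ⇒  T⁴ = S/(4σ).
T⁴ = 1.00·2120/(4·5.67×10⁻⁸) = 9.347×10⁹ K⁴.
T = (9.347×10⁹)^(1/4).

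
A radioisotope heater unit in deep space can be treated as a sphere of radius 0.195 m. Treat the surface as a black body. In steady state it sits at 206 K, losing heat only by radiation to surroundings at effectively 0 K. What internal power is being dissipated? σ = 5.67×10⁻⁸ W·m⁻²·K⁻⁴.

Steady state: P = εσA T⁴.
A = 4πr² = 0.4778 m²; T⁴ = (206)⁴ = 1.801×10⁹ K⁴.
P = 1.0 × 5.67×10⁻⁸ × 0.4778 × 1.801×10⁹.

P ≈ 48.8 W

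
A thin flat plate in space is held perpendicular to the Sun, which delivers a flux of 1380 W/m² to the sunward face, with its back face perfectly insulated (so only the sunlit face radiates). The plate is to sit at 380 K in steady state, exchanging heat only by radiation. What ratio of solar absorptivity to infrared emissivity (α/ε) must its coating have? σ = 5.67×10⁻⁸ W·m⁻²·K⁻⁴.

α/ε ≈ 0.857

Balance: αS·A = εσ·1A·T⁴ ⇒ α/ε = σT⁴/S.
α/ε = 5.67×10⁻⁸·(380)⁴/1380 = 5.67×10⁻⁸·2.085×10¹⁰/1380.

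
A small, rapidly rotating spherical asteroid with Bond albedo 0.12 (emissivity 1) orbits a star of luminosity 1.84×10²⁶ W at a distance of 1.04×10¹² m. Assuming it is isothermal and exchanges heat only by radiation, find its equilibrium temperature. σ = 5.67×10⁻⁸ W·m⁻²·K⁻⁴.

T ≈ 85.1 K

First find the stellar flux at distance d: S = L/(4πd²) = 1.84×10²⁶/(4π·(1.04×10¹²)²) = 13.54 W/m².
For an isothermal sphere, absorbed (1−a)S·πr² = emitted σ·4πr²·T⁴, so T⁴ = (1−a)S/(4σ).
T⁴ = 0.880·13.54/(4·5.67×10⁻⁸) = 5.253×10⁷ K⁴.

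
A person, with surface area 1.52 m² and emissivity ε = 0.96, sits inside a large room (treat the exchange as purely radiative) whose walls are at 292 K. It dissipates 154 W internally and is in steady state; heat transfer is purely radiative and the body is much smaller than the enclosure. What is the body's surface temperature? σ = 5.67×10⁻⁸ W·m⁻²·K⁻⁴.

T ≈ 309 K

For a small grey body in a large enclosure, net radiated power = εσA(T⁴ − T_w⁴).
Steady state: P = εσA(T⁴ − T_w⁴) with A = 1.52 m².
T⁴ = P/(εσA) + T_w⁴ = 154/(0.96·5.67×10⁻⁸·1.520) + (292)⁴
    = 1.861×10⁹ + 7.270×10⁹ = 9.131×10⁹ K⁴.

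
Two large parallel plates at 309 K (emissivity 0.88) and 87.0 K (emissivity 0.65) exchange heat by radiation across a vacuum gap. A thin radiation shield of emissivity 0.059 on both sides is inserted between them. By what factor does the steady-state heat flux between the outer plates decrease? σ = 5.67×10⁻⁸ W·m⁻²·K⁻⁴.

factor ≈ 20.6

Without shield: q₀ = σΔ(T⁴)/(1/ε₁+1/ε₂−1) with denominator 1.675.
With shield the two gaps are in series; the resistances add: (1/ε₁+1/ε_s−1)+(1/ε_s+1/ε₂−1) = 17.09+17.49 = 34.57.
Heat-flux ratio q₀/q = 34.57/1.675.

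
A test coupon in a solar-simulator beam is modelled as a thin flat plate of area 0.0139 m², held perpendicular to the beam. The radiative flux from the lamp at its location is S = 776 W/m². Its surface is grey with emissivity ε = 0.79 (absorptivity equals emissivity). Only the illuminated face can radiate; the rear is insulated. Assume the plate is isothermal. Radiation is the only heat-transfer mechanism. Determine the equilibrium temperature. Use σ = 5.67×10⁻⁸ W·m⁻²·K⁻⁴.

At equilibrium, absorbed power = emitted power.
Absorbing cross-section = A = 0.01390 m²; emitting surface = A = 0.01390 m² (ratio 1).
εS·A_cross = εσ·A_surf·T⁴  ⇒  T⁴ = S/(1σ)   (ε cancels).
T⁴ = 776/(1·5.67×10⁻⁸) = 1.369×10¹⁰ K⁴.
T = (1.369×10¹⁰)^(1/4).

T ≈ 342 K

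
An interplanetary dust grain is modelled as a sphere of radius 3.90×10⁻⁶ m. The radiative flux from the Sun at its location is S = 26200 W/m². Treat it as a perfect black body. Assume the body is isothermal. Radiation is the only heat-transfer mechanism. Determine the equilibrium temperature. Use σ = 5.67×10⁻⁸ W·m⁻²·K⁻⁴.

T ≈ 583 K

At equilibrium, absorbed power = emitted power.
Absorbing cross-section = πr² = 4.778×10⁻¹¹ m²; emitting surface = 4πr² = 1.911×10⁻¹⁰ m² (ratio 4).
S·A_cross = εσ·A_surf·T⁴  ⇒  T⁴ = S/(4σ).
T⁴ = 1.00·26200/(4·5.67×10⁻⁸) = 1.155×10¹¹ K⁴.
T = (1.155×10¹¹)^(1/4).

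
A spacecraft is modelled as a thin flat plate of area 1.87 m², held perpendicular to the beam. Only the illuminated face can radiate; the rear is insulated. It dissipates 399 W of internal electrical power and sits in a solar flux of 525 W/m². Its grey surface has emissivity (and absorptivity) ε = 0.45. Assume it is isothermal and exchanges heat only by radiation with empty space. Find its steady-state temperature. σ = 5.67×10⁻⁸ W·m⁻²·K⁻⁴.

T ≈ 364 K

At steady state, absorbed solar power + internal power = radiated power.
Absorbed: α·S·A_cross = 0.45·525·1.870 = 441.8 W (cross-section A).
Total input = 441.8 + 399 = 840.8 W.
Radiated: εσ·A_surf·T⁴ with A_surf = A = 1.870 m².
T⁴ = 840.8/(0.45·5.67×10⁻⁸·1.870) = 1.762×10¹⁰ K⁴.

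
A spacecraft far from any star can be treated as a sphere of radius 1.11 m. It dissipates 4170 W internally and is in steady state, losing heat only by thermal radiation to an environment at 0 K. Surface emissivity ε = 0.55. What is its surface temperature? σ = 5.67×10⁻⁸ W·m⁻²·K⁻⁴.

T ≈ 305 K

Steady state: internal power = radiated power, P = εσA T⁴.
Radiating area A = 4πr² = 15.48 m².
T⁴ = P/(εσA) = 4170/(0.55·5.67×10⁻⁸·15.48) = 8.636×10⁹ K⁴.
T = (8.636×10⁹)^(1/4).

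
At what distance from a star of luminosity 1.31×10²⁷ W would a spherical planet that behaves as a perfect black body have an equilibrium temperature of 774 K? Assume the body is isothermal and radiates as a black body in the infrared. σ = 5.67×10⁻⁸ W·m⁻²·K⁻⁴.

For an isothermal black-emitting sphere, (1−a)S·πr² = σ·4πr²·T⁴ ⇒ S = 4σT⁴/(1−a).
S = 4·5.67×10⁻⁸·(774)⁴/1.00 = 81400 W/m².
Flux falls as S = L/(4πd²), so d = √(L/(4πS)) = √(1.31×10²⁷/(4π·81400)).

d ≈ 3.58×10¹⁰ m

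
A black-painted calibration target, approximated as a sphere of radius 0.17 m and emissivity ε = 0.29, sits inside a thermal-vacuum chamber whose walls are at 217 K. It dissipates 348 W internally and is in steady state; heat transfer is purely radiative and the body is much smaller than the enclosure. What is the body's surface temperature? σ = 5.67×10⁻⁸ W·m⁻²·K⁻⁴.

For a small grey body in a large enclosure, net radiated power = εσA(T⁴ − T_w⁴).
Steady state: P = εσA(T⁴ − T_w⁴) with A = 4πr² = 0.3632 m².
T⁴ = P/(εσA) + T_w⁴ = 348/(0.29·5.67×10⁻⁸·0.3632) + (217)⁴
    = 5.828×10¹⁰ + 2.217×10⁹ = 6.049×10¹⁰ K⁴.

T ≈ 496 K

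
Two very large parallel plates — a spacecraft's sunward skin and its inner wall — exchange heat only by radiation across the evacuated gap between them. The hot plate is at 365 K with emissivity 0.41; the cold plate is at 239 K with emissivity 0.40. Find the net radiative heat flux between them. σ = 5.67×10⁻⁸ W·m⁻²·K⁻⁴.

q ≈ 209 W/m²

For two infinite grey parallel plates, q = σ(T₁⁴ − T₂⁴)/(1/ε₁ + 1/ε₂ − 1).
T₁⁴ − T₂⁴ = 1.775×10¹⁰ − 3.263×10⁹ = 1.449×10¹⁰ K⁴.
1/ε₁ + 1/ε₂ − 1 = 2.439 + 2.500 − 1 = 3.939.
q = 5.67×10⁻⁸ × 1.449×10¹⁰ / 3.939.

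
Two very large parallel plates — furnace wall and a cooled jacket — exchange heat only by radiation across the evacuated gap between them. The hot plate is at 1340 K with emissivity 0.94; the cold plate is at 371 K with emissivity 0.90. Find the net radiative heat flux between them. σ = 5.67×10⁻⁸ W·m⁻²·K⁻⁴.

For two infinite grey parallel plates, q = σ(T₁⁴ − T₂⁴)/(1/ε₁ + 1/ε₂ − 1).
T₁⁴ − T₂⁴ = 3.224×10¹² − 1.895×10¹⁰ = 3.205×10¹² K⁴.
1/ε₁ + 1/ε₂ − 1 = 1.064 + 1.111 − 1 = 1.175.
q = 5.67×10⁻⁸ × 3.205×10¹² / 1.175.

q ≈ 1.55×10⁵ W/m²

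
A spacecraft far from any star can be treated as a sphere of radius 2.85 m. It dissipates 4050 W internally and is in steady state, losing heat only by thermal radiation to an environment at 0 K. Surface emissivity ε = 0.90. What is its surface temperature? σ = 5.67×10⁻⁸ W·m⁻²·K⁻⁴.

T ≈ 167 K

Steady state: internal power = radiated power, P = εσA T⁴.
Radiating area A = 4πr² = 102.1 m².
T⁴ = P/(εσA) = 4050/(0.90·5.67×10⁻⁸·102.1) = 7.776×10⁸ K⁴.
T = (7.776×10⁸)^(1/4).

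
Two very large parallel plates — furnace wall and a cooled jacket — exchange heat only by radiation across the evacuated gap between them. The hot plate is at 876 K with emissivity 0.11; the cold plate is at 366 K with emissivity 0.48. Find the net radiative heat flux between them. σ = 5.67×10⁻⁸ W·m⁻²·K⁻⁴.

q ≈ 3180 W/m²

For two infinite grey parallel plates, q = σ(T₁⁴ − T₂⁴)/(1/ε₁ + 1/ε₂ − 1).
T₁⁴ − T₂⁴ = 5.889×10¹¹ − 1.794×10¹⁰ = 5.709×10¹¹ K⁴.
1/ε₁ + 1/ε₂ − 1 = 9.091 + 2.083 − 1 = 10.17.
q = 5.67×10⁻⁸ × 5.709×10¹¹ / 10.17.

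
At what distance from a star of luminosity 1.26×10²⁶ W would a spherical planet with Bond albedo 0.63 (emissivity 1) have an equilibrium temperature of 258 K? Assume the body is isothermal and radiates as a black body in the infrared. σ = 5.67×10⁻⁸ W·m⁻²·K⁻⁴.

For an isothermal black-emitting sphere, (1−a)S·πr² = σ·4πr²·T⁴ ⇒ S = 4σT⁴/(1−a).
S = 4·5.67×10⁻⁸·(258)⁴/0.370 = 2716 W/m².
Flux falls as S = L/(4πd²), so d = √(L/(4πS)) = √(1.26×10²⁶/(4π·2716)).

d ≈ 6.08×10¹⁰ m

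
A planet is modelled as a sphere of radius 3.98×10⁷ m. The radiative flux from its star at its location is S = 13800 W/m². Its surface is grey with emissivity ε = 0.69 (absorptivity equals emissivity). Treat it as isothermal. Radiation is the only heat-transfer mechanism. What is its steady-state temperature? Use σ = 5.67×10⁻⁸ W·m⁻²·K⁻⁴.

At equilibrium, absorbed power = emitted power.
Absorbing cross-section = πr² = 4.976×10¹⁵ m²; emitting surface = 4πr² = 1.991×10¹⁶ m² (ratio 4).
εS·A_cross = εσ·A_surf·T⁴  ⇒  T⁴ = S/(4σ)   (ε cancels).
T⁴ = 13800/(4·5.67×10⁻⁸) = 6.085×10¹⁰ K⁴.
T = (6.085×10¹⁰)^(1/4).

T ≈ 497 K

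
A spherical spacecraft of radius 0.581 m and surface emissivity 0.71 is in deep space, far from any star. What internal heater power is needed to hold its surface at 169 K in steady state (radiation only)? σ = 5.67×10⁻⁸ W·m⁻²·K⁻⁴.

P = εσ·4πr²·T⁴.
4πr² = 4.242 m²; T⁴ = 8.157×10⁸ K⁴.
P = 0.71·5.67×10⁻⁸·4.242·8.157×10⁸.

P ≈ 139 W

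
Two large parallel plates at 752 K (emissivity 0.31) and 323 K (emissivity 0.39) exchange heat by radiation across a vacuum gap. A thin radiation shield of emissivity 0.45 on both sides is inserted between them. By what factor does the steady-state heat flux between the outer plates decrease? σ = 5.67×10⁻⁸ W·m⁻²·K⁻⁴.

factor ≈ 1.72

Without shield: q₀ = σΔ(T⁴)/(1/ε₁+1/ε₂−1) with denominator 4.790.
With shield the two gaps are in series; the resistances add: (1/ε₁+1/ε_s−1)+(1/ε_s+1/ε₂−1) = 4.448+3.786 = 8.234.
Heat-flux ratio q₀/q = 8.234/4.790.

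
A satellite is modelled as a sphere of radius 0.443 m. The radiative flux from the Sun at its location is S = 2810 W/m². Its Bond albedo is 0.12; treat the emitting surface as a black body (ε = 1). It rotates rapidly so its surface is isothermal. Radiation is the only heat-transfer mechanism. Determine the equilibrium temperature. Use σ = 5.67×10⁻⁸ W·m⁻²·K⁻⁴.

At equilibrium, absorbed power = emitted power.
Absorbing cross-section = πr² = 0.6165 m²; emitting surface = 4πr² = 2.466 m² (ratio 4).
(1−a)S·A_cross = εσ·A_surf·T⁴  ⇒  T⁴ = (1−a)S/(4σ).
T⁴ = 0.880·2810/(4·5.67×10⁻⁸) = 1.090×10¹⁰ K⁴.
T = (1.090×10¹⁰)^(1/4).

T ≈ 323 K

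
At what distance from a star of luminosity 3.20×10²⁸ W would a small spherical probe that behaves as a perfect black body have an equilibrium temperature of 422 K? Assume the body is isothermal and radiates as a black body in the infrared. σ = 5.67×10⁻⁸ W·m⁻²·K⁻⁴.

d ≈ 5.95×10¹¹ m

For an isothermal black-emitting sphere, (1−a)S·πr² = σ·4πr²·T⁴ ⇒ S = 4σT⁴/(1−a).
S = 4·5.67×10⁻⁸·(422)⁴/1.00 = 7193 W/m².
Flux falls as S = L/(4πd²), so d = √(L/(4πS)) = √(3.20×10²⁸/(4π·7193)).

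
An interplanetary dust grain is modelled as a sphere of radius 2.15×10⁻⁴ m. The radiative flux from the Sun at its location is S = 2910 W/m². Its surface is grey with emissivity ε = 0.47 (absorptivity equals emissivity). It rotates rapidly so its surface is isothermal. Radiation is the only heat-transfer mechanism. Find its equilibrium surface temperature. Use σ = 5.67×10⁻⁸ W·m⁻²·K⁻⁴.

At equilibrium, absorbed power = emitted power.
Absorbing cross-section = πr² = 1.452×10⁻⁷ m²; emitting surface = 4πr² = 5.809×10⁻⁷ m² (ratio 4).
εS·A_cross = εσ·A_surf·T⁴  ⇒  T⁴ = S/(4σ)   (ε cancels).
T⁴ = 2910/(4·5.67×10⁻⁸) = 1.283×10¹⁰ K⁴.
T = (1.283×10¹⁰)^(1/4).

T ≈ 337 K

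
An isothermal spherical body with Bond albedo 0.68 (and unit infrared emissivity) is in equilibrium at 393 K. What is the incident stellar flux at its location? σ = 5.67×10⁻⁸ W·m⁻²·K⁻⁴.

S ≈ 16900 W/m²

(1−a)S·πr² = σ·4πr²·T⁴ ⇒ S = 4σT⁴/(1−a).
S = 4·5.67×10⁻⁸·2.385×10¹⁰/0.320.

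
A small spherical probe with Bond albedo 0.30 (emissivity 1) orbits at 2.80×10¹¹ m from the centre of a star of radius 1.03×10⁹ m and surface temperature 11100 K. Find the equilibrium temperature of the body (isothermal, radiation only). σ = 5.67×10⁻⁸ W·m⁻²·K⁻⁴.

T ≈ 435 K

The star's surface emits σT_*⁴; at distance d the flux is S = σT_*⁴(R_*/d)².
S = 5.67×10⁻⁸·(11100)⁴·(1.03×10⁹/2.80×10¹¹)² = 11650 W/m².
For an isothermal sphere T⁴ = (1−a)S/(4σ) = 3.595×10¹⁰ K⁴.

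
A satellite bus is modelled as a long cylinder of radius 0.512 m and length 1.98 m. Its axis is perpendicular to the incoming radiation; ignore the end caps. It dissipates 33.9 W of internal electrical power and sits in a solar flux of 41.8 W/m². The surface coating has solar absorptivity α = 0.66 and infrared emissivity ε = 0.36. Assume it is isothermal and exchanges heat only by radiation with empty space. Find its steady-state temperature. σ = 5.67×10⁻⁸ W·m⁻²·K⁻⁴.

T ≈ 162 K

At steady state, absorbed solar power + internal power = radiated power.
Absorbed: α·S·A_cross = 0.66·41.8·2.028 = 55.94 W (cross-section 2rL).
Total input = 55.94 + 33.9 = 89.84 W.
Radiated: εσ·A_surf·T⁴ with A_surf = 2πrL = 6.370 m².
T⁴ = 89.84/(0.36·5.67×10⁻⁸·6.370) = 6.909×10⁸ K⁴.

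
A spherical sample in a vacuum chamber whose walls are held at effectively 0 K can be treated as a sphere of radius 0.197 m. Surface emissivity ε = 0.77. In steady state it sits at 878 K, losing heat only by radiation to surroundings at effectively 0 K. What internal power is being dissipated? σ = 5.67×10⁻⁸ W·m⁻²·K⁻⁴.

P ≈ 12700 W

Steady state: P = εσA T⁴.
A = 4πr² = 0.4877 m²; T⁴ = (878)⁴ = 5.943×10¹¹ K⁴.
P = 0.77 × 5.67×10⁻⁸ × 0.4877 × 5.943×10¹¹.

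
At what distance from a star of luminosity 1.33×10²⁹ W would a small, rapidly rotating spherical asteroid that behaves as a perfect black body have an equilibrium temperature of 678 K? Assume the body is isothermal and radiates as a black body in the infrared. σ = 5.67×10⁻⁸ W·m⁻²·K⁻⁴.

For an isothermal black-emitting sphere, (1−a)S·πr² = σ·4πr²·T⁴ ⇒ S = 4σT⁴/(1−a).
S = 4·5.67×10⁻⁸·(678)⁴/1.00 = 47920 W/m².
Flux falls as S = L/(4πd²), so d = √(L/(4πS)) = √(1.33×10²⁹/(4π·47920)).

d ≈ 4.70×10¹¹ m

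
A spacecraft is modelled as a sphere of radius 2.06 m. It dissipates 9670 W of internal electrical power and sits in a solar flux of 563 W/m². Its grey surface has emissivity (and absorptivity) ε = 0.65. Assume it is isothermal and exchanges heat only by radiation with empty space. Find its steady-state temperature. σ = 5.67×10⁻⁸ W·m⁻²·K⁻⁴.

T ≈ 293 K

At steady state, absorbed solar power + internal power = radiated power.
Absorbed: α·S·A_cross = 0.65·563·13.33 = 4879 W (cross-section πr²).
Total input = 4879 + 9670 = 14550 W.
Radiated: εσ·A_surf·T⁴ with A_surf = 4πr² = 53.33 m².
T⁴ = 14550/(0.65·5.67×10⁻⁸·53.33) = 7.403×10⁹ K⁴.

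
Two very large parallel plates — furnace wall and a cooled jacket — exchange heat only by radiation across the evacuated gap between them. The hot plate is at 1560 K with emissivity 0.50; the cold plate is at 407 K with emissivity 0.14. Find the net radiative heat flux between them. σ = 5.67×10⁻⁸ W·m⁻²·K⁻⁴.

For two infinite grey parallel plates, q = σ(T₁⁴ − T₂⁴)/(1/ε₁ + 1/ε₂ − 1).
T₁⁴ − T₂⁴ = 5.922×10¹² − 2.744×10¹⁰ = 5.895×10¹² K⁴.
1/ε₁ + 1/ε₂ − 1 = 2.000 + 7.143 − 1 = 8.143.
q = 5.67×10⁻⁸ × 5.895×10¹² / 8.143.

q ≈ 41000 W/m²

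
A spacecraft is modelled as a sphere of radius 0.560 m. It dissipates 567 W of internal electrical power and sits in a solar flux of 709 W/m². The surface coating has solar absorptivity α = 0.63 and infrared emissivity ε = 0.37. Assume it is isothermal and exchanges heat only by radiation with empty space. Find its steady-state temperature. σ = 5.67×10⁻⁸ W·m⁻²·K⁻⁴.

At steady state, absorbed solar power + internal power = radiated power.
Absorbed: α·S·A_cross = 0.63·709·0.9852 = 440.1 W (cross-section πr²).
Total input = 440.1 + 567 = 1007 W.
Radiated: εσ·A_surf·T⁴ with A_surf = 4πr² = 3.941 m².
T⁴ = 1007/(0.37·5.67×10⁻⁸·3.941) = 1.218×10¹⁰ K⁴.

T ≈ 332 K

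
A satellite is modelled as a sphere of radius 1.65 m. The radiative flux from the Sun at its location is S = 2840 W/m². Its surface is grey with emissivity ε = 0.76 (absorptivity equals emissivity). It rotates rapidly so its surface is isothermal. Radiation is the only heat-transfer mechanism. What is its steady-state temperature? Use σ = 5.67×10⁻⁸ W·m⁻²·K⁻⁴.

At equilibrium, absorbed power = emitted power.
Absorbing cross-section = πr² = 8.553 m²; emitting surface = 4πr² = 34.21 m² (ratio 4).
εS·A_cross = εσ·A_surf·T⁴  ⇒  T⁴ = S/(4σ)   (ε cancels).
T⁴ = 2840/(4·5.67×10⁻⁸) = 1.252×10¹⁰ K⁴.
T = (1.252×10¹⁰)^(1/4).

T ≈ 335 K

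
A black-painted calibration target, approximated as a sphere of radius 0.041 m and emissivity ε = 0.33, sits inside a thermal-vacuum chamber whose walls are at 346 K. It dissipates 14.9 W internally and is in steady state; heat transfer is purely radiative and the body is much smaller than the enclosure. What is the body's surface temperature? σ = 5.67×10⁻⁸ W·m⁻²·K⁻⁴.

For a small grey body in a large enclosure, net radiated power = εσA(T⁴ − T_w⁴).
Steady state: P = εσA(T⁴ − T_w⁴) with A = 4πr² = 0.02112 m².
T⁴ = P/(εσA) + T_w⁴ = 14.9/(0.33·5.67×10⁻⁸·0.02112) + (346)⁴
    = 3.770×10¹⁰ + 1.433×10¹⁰ = 5.203×10¹⁰ K⁴.

T ≈ 478 K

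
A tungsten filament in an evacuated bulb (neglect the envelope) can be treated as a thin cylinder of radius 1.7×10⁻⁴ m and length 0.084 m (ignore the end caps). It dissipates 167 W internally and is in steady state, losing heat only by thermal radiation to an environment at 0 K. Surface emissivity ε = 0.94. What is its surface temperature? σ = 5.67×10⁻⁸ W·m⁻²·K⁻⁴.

T ≈ 2430 K

Steady state: internal power = radiated power, P = εσA T⁴.
Radiating area A = 2πrL = 8.972×10⁻⁵ m².
T⁴ = P/(εσA) = 167/(0.94·5.67×10⁻⁸·8.972×10⁻⁵) = 3.492×10¹³ K⁴.
T = (3.492×10¹³)^(1/4).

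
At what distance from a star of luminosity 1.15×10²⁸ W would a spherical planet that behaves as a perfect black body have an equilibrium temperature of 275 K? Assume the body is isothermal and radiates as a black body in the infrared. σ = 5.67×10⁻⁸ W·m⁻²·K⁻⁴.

For an isothermal black-emitting sphere, (1−a)S·πr² = σ·4πr²·T⁴ ⇒ S = 4σT⁴/(1−a).
S = 4·5.67×10⁻⁸·(275)⁴/1.00 = 1297 W/m².
Flux falls as S = L/(4πd²), so d = √(L/(4πS)) = √(1.15×10²⁸/(4π·1297)).

d ≈ 8.40×10¹¹ m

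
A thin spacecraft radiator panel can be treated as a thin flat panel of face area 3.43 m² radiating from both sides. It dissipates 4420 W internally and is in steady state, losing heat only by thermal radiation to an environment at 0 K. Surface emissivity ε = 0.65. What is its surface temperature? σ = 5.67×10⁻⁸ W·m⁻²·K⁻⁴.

Steady state: internal power = radiated power, P = εσA T⁴.
Radiating area A = 2·3.43 = 6.860 m².
T⁴ = P/(εσA) = 4420/(0.65·5.67×10⁻⁸·6.860) = 1.748×10¹⁰ K⁴.
T = (1.748×10¹⁰)^(1/4).

T ≈ 364 K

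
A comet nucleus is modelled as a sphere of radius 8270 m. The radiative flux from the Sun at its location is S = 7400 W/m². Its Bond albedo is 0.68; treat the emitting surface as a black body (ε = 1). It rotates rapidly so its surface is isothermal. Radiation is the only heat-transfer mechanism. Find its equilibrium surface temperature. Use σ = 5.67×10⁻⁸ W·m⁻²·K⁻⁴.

At equilibrium, absorbed power = emitted power.
Absorbing cross-section = πr² = 2.149×10⁸ m²; emitting surface = 4πr² = 8.595×10⁸ m² (ratio 4).
(1−a)S·A_cross = εσ·A_surf·T⁴  ⇒  T⁴ = (1−a)S/(4σ).
T⁴ = 0.320·7400/(4·5.67×10⁻⁸) = 1.044×10¹⁰ K⁴.
T = (1.044×10¹⁰)^(1/4).

T ≈ 320 K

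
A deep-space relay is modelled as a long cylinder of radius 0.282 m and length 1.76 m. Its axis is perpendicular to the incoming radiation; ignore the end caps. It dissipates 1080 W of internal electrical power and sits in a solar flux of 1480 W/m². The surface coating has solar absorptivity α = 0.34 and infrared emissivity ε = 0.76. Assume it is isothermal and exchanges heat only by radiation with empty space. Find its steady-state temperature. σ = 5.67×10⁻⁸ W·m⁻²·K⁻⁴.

At steady state, absorbed solar power + internal power = radiated power.
Absorbed: α·S·A_cross = 0.34·1480·0.9926 = 499.5 W (cross-section 2rL).
Total input = 499.5 + 1080 = 1579 W.
Radiated: εσ·A_surf·T⁴ with A_surf = 2πrL = 3.118 m².
T⁴ = 1579/(0.76·5.67×10⁻⁸·3.118) = 1.175×10¹⁰ K⁴.

T ≈ 329 K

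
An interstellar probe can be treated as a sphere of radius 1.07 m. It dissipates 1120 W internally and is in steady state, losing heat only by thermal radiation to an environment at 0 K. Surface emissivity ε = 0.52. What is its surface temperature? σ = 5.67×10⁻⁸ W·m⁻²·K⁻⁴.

T ≈ 227 K

Steady state: internal power = radiated power, P = εσA T⁴.
Radiating area A = 4πr² = 14.39 m².
T⁴ = P/(εσA) = 1120/(0.52·5.67×10⁻⁸·14.39) = 2.640×10⁹ K⁴.
T = (2.640×10⁹)^(1/4).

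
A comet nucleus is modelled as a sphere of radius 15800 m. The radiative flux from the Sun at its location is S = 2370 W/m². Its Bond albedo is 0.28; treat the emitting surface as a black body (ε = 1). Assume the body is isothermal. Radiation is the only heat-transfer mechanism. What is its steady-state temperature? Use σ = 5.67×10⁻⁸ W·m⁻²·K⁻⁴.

At equilibrium, absorbed power = emitted power.
Absorbing cross-section = πr² = 7.843×10⁸ m²; emitting surface = 4πr² = 3.137×10⁹ m² (ratio 4).
(1−a)S·A_cross = εσ·A_surf·T⁴  ⇒  T⁴ = (1−a)S/(4σ).
T⁴ = 0.720·2370/(4·5.67×10⁻⁸) = 7.524×10⁹ K⁴.
T = (7.524×10⁹)^(1/4).

T ≈ 295 K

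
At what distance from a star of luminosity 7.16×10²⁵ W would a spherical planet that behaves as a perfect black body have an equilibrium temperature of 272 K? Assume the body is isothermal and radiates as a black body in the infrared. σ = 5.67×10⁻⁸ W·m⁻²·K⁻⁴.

For an isothermal black-emitting sphere, (1−a)S·πr² = σ·4πr²·T⁴ ⇒ S = 4σT⁴/(1−a).
S = 4·5.67×10⁻⁸·(272)⁴/1.00 = 1241 W/m².
Flux falls as S = L/(4πd²), so d = √(L/(4πS)) = √(7.16×10²⁵/(4π·1241)).

d ≈ 6.77×10¹⁰ m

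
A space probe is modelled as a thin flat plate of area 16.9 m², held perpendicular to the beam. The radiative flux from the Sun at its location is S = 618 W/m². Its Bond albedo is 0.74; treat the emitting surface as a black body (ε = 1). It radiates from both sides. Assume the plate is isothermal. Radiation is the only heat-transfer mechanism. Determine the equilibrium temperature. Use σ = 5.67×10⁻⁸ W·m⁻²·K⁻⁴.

At equilibrium, absorbed power = emitted power.
Absorbing cross-section = A = 16.90 m²; emitting surface = 2A = 33.80 m² (ratio 2).
(1−a)S·A_cross = εσ·A_surf·T⁴  ⇒  T⁴ = (1−a)S/(2σ).
T⁴ = 0.260·618/(2·5.67×10⁻⁸) = 1.417×10⁹ K⁴.
T = (1.417×10⁹)^(1/4).

T ≈ 194 K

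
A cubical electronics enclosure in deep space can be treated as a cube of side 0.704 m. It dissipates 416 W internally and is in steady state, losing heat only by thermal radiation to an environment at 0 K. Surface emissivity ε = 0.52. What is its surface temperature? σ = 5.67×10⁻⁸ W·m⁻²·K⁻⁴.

T ≈ 262 K

Steady state: internal power = radiated power, P = εσA T⁴.
Radiating area A = 6L² = 2.974 m².
T⁴ = P/(εσA) = 416/(0.52·5.67×10⁻⁸·2.974) = 4.745×10⁹ K⁴.
T = (4.745×10⁹)^(1/4).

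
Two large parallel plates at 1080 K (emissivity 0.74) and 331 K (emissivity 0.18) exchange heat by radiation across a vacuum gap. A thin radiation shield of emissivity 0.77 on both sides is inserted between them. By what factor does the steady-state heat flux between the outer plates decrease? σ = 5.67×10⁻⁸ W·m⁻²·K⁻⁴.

Without shield: q₀ = σΔ(T⁴)/(1/ε₁+1/ε₂−1) with denominator 5.907.
With shield the two gaps are in series; the resistances add: (1/ε₁+1/ε_s−1)+(1/ε_s+1/ε₂−1) = 1.650+5.854 = 7.504.
Heat-flux ratio q₀/q = 7.504/5.907.

factor ≈ 1.27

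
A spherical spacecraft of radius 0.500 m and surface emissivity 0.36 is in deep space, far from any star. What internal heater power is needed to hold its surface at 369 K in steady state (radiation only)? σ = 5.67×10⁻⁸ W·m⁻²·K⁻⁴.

P ≈ 1190 W

P = εσ·4πr²·T⁴.
4πr² = 3.142 m²; T⁴ = 1.854×10¹⁰ K⁴.
P = 0.36·5.67×10⁻⁸·3.142·1.854×10¹⁰.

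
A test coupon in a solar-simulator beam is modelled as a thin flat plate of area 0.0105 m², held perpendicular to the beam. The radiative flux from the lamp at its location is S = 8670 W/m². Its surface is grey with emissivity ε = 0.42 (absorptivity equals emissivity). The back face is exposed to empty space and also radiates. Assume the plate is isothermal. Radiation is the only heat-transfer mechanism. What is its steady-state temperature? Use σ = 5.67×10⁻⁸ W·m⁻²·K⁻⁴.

At equilibrium, absorbed power = emitted power.
Absorbing cross-section = A = 0.01050 m²; emitting surface = 2A = 0.02100 m² (ratio 2).
εS·A_cross = εσ·A_surf·T⁴  ⇒  T⁴ = S/(2σ)   (ε cancels).
T⁴ = 8670/(2·5.67×10⁻⁸) = 7.646×10¹⁰ K⁴.
T = (7.646×10¹⁰)^(1/4).

T ≈ 526 K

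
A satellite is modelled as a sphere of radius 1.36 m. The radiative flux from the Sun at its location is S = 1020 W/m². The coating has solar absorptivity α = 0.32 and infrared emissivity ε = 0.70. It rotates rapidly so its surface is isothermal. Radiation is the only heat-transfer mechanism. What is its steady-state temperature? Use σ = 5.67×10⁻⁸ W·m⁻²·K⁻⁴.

At equilibrium, absorbed power = emitted power.
Absorbing cross-section = πr² = 5.811 m²; emitting surface = 4πr² = 23.24 m² (ratio 4).
αS·A_cross = εσ·A_surf·T⁴  ⇒  T⁴ = αS/(ε·4σ).
T⁴ = 0.320·1020/(0.70·4·5.67×10⁻⁸) = 2.056×10⁹ K⁴.
T = (2.056×10⁹)^(1/4).

T ≈ 213 K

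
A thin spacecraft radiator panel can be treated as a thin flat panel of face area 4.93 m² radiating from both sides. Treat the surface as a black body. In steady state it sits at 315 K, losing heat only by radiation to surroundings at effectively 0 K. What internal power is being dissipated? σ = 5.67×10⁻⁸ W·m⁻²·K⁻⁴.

P ≈ 5500 W

Steady state: P = εσA T⁴.
A = 2·4.93 = 9.860 m²; T⁴ = (315)⁴ = 9.846×10⁹ K⁴.
P = 1.0 × 5.67×10⁻⁸ × 9.860 × 9.846×10⁹.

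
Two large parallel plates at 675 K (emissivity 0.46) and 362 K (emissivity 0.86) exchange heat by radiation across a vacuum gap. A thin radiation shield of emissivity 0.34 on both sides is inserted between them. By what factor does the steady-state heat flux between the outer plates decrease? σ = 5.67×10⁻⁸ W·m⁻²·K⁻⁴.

factor ≈ 3.09

Without shield: q₀ = σΔ(T⁴)/(1/ε₁+1/ε₂−1) with denominator 2.337.
With shield the two gaps are in series; the resistances add: (1/ε₁+1/ε_s−1)+(1/ε_s+1/ε₂−1) = 4.115+3.104 = 7.219.
Heat-flux ratio q₀/q = 7.219/2.337.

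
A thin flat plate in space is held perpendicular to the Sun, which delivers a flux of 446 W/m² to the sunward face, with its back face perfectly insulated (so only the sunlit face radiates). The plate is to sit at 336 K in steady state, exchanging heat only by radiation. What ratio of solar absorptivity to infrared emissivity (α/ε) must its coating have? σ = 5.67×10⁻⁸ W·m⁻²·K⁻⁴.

α/ε ≈ 1.62

Balance: αS·A = εσ·1A·T⁴ ⇒ α/ε = σT⁴/S.
α/ε = 5.67×10⁻⁸·(336)⁴/446 = 5.67×10⁻⁸·1.275×10¹⁰/446.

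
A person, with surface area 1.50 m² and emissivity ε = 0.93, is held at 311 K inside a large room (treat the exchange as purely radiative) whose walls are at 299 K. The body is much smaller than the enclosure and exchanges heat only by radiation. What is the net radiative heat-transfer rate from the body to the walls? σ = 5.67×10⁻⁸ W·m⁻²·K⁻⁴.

P_net ≈ 108 W

For a small grey body in a large enclosure: P_net = εσA(T_body⁴ − T_wall⁴).
A = 1.50 m²; T_body⁴ − T_wall⁴ = 9.355×10⁹ − 7.993×10⁹ = 1.362×10⁹ K⁴.
|P_net| = 0.93·5.67×10⁻⁸·1.500·1.362×10⁹.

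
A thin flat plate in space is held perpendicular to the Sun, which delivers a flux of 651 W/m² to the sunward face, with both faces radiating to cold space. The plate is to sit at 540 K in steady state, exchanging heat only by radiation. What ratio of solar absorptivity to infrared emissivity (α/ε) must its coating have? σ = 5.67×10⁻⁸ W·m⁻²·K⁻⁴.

Balance: αS·A = εσ·2A·T⁴ ⇒ α/ε = 2σT⁴/S.
α/ε = 2·5.67×10⁻⁸·(540)⁴/651 = 2·5.67×10⁻⁸·8.503×10¹⁰/651.

α/ε ≈ 14.8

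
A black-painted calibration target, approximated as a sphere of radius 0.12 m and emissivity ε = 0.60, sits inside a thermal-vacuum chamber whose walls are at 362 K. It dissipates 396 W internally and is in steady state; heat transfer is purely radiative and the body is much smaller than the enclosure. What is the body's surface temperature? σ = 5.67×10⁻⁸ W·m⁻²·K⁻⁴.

For a small grey body in a large enclosure, net radiated power = εσA(T⁴ − T_w⁴).
Steady state: P = εσA(T⁴ − T_w⁴) with A = 4πr² = 0.1810 m².
T⁴ = P/(εσA) + T_w⁴ = 396/(0.60·5.67×10⁻⁸·0.1810) + (362)⁴
    = 6.433×10¹⁰ + 1.717×10¹⁰ = 8.150×10¹⁰ K⁴.

T ≈ 534 K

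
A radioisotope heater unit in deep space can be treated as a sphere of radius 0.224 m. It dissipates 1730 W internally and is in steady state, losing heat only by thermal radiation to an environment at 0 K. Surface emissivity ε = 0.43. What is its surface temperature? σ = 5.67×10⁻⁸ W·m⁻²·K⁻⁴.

T ≈ 579 K

Steady state: internal power = radiated power, P = εσA T⁴.
Radiating area A = 4πr² = 0.6305 m².
T⁴ = P/(εσA) = 1730/(0.43·5.67×10⁻⁸·0.6305) = 1.125×10¹¹ K⁴.
T = (1.125×10¹¹)^(1/4).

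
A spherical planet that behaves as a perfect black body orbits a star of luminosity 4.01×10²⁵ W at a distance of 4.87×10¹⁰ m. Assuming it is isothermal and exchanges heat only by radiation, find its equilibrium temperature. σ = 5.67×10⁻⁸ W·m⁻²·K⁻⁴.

First find the stellar flux at distance d: S = L/(4πd²) = 4.01×10²⁵/(4π·(4.87×10¹⁰)²) = 1345 W/m².
For an isothermal sphere, absorbed (1−a)S·πr² = emitted σ·4πr²·T⁴, so T⁴ = (1−a)S/(4σ).
T⁴ = 1.00·1345/(4·5.67×10⁻⁸) = 5.932×10⁹ K⁴.

T ≈ 278 K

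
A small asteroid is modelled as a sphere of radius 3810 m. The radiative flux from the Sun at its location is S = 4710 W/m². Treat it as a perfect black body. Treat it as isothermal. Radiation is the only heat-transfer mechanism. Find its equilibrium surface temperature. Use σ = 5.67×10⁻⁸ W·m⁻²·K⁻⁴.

At equilibrium, absorbed power = emitted power.
Absorbing cross-section = πr² = 4.560×10⁷ m²; emitting surface = 4πr² = 1.824×10⁸ m² (ratio 4).
S·A_cross = εσ·A_surf·T⁴  ⇒  T⁴ = S/(4σ).
T⁴ = 1.00·4710/(4·5.67×10⁻⁸) = 2.077×10¹⁰ K⁴.
T = (2.077×10¹⁰)^(1/4).

T ≈ 380 K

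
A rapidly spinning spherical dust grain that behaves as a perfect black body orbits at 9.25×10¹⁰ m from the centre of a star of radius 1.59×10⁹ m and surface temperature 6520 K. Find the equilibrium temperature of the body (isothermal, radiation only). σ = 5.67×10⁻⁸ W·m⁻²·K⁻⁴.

T ≈ 604 K

The star's surface emits σT_*⁴; at distance d the flux is S = σT_*⁴(R_*/d)².
S = 5.67×10⁻⁸·(6520)⁴·(1.59×10⁹/9.25×10¹⁰)² = 30280 W/m².
For an isothermal sphere T⁴ = (1−a)S/(4σ) = 1.335×10¹¹ K⁴.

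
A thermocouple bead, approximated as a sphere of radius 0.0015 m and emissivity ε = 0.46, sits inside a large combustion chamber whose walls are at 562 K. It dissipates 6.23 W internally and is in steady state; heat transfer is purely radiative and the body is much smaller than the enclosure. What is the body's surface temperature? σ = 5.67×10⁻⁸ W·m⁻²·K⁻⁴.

For a small grey body in a large enclosure, net radiated power = εσA(T⁴ − T_w⁴).
Steady state: P = εσA(T⁴ − T_w⁴) with A = 4πr² = 2.827×10⁻⁵ m².
T⁴ = P/(εσA) + T_w⁴ = 6.23/(0.46·5.67×10⁻⁸·2.827×10⁻⁵) + (562)⁴
    = 8.448×10¹² + 9.976×10¹⁰ = 8.548×10¹² K⁴.

T ≈ 1710 K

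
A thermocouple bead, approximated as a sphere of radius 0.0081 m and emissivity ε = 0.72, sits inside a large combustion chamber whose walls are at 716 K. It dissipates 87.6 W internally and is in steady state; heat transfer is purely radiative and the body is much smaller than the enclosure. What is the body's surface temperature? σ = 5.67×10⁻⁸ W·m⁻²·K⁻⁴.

For a small grey body in a large enclosure, net radiated power = εσA(T⁴ − T_w⁴).
Steady state: P = εσA(T⁴ − T_w⁴) with A = 4πr² = 8.245×10⁻⁴ m².
T⁴ = P/(εσA) + T_w⁴ = 87.6/(0.72·5.67×10⁻⁸·8.245×10⁻⁴) + (716)⁴
    = 2.603×10¹² + 2.628×10¹¹ = 2.865×10¹² K⁴.

T ≈ 1300 K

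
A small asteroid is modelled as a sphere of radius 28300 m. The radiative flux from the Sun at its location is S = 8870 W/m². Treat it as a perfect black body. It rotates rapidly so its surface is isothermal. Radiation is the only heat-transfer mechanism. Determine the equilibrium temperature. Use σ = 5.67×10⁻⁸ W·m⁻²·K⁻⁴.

At equilibrium, absorbed power = emitted power.
Absorbing cross-section = πr² = 2.516×10⁹ m²; emitting surface = 4πr² = 1.006×10¹⁰ m² (ratio 4).
S·A_cross = εσ·A_surf·T⁴  ⇒  T⁴ = S/(4σ).
T⁴ = 1.00·8870/(4·5.67×10⁻⁸) = 3.911×10¹⁰ K⁴.
T = (3.911×10¹⁰)^(1/4).

T ≈ 445 K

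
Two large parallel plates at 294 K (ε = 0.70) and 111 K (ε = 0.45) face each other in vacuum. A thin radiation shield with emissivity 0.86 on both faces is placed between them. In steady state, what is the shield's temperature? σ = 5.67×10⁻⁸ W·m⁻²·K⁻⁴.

T_s ≈ 260 K

In steady state the net flux on the hot side equals that on the cold side.
σ(T₁⁴−T_s⁴)/D₁ = σ(T_s⁴−T₂⁴)/D₂, with D₁ = 1/ε₁+1/ε_s−1 = 1.591, D₂ = 1/ε_s+1/ε₂−1 = 2.385.
Solve for T_s⁴: T_s⁴ = (D₂·T₁⁴ + D₁·T₂⁴)/(D₁+D₂) = 4.542×10⁹ K⁴.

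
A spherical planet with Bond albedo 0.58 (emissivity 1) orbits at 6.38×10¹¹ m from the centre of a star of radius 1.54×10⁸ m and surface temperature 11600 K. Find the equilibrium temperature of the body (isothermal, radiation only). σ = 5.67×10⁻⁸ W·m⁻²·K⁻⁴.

The star's surface emits σT_*⁴; at distance d the flux is S = σT_*⁴(R_*/d)².
S = 5.67×10⁻⁸·(11600)⁴·(1.54×10⁸/6.38×10¹¹)² = 59.82 W/m².
For an isothermal sphere T⁴ = (1−a)S/(4σ) = 1.108×10⁸ K⁴.

T ≈ 103 K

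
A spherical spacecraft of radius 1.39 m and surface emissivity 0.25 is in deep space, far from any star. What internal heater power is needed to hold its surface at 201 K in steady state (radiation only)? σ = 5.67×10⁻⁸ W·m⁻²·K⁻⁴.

P = εσ·4πr²·T⁴.
4πr² = 24.28 m²; T⁴ = 1.632×10⁹ K⁴.
P = 0.25·5.67×10⁻⁸·24.28·1.632×10⁹.

P ≈ 562 W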